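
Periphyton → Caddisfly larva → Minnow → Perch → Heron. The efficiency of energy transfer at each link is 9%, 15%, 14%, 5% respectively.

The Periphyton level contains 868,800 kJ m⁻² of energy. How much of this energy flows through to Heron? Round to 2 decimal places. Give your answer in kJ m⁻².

82.10 kJ m⁻²

Caddisfly larva: 868800 × 0.09 = 78192 kJ m⁻²
Minnow: 78192 × 0.15 = 11728.8 kJ m⁻²
Perch: 11728.8 × 0.14 = 1642.032 kJ m⁻²
Heron: 1642.032 × 0.05 = 82.1016 kJ m⁻²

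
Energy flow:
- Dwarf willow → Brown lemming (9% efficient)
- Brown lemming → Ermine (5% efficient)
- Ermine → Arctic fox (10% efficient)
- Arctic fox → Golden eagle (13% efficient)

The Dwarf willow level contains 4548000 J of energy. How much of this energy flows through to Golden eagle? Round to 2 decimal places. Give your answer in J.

Brown lemming: 4548000 × 0.09 = 409320 J
Ermine: 409320 × 0.05 = 20466 J
Arctic fox: 20466 × 0.1 = 2046.6 J
Golden eagle: 2046.6 × 0.13 = 266.058 J

266.06 J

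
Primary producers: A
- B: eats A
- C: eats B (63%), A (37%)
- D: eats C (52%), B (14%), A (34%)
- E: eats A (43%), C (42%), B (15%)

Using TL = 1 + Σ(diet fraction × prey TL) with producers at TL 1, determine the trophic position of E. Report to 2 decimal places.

B: 1 + 1 = 2
C: 1 + (0.63×2 + 0.37×1) = 2.63
D: 1 + (0.52×2.63 + 0.14×2 + 0.34×1) = 2.9876
E: 1 + (0.43×1 + 0.42×2.63 + 0.15×2) = 2.8346

2.83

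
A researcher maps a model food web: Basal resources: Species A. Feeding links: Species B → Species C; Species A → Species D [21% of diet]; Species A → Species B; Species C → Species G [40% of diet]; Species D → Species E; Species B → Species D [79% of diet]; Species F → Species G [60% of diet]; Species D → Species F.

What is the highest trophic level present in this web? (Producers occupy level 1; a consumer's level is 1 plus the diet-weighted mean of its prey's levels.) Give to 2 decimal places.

Species B: 1 + 1 = 2
Species C: 1 + 2 = 3
Species D: 1 + (0.79×2 + 0.21×1) = 2.79
Species E: 1 + 2.79 = 3.79
Species F: 1 + 2.79 = 3.79
Species G: 1 + (0.4×3 + 0.6×3.79) = 4.474

4.47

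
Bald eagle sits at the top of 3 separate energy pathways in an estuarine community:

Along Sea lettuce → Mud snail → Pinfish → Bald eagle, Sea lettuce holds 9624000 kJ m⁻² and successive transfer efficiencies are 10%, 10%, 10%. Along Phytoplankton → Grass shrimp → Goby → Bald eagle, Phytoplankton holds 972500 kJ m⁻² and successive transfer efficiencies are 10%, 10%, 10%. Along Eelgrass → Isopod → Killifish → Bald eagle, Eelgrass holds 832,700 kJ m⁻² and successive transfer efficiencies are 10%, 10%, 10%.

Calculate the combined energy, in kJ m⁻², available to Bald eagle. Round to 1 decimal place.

11429.2 kJ m⁻²

Via Sea lettuce: 9624000 × 0.1 × 0.1 × 0.1 = 9624 kJ m⁻²
Via Phytoplankton: 972500 × 0.1 × 0.1 × 0.1 = 972.5 kJ m⁻²
Via Eelgrass: 832700 × 0.1 × 0.1 × 0.1 = 832.7 kJ m⁻²
Total at Bald eagle: 9624 + 972.5 + 832.7 = 11429.2 kJ m⁻²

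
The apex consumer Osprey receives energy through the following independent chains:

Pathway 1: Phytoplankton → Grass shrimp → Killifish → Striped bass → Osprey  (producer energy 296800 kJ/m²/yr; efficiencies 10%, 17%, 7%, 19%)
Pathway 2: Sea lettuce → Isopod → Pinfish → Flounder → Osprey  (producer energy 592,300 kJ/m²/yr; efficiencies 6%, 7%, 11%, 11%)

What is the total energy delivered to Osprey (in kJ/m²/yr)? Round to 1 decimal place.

97.2 kJ/m²/yr

Pathway 1: 296800 × 0.1 × 0.17 × 0.07 × 0.19 = 67.10648 kJ/m²/yr
Pathway 2: 592300 × 0.06 × 0.07 × 0.11 × 0.11 = 30.100686 kJ/m²/yr
Total at Osprey: 67.10648 + 30.100686 = 97.207166 kJ/m²/yr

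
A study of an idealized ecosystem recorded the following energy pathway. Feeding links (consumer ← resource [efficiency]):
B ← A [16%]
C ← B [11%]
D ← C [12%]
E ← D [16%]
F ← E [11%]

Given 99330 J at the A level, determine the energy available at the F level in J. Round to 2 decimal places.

3.69 J

B: 99330 × 0.16 = 15892.8 J
C: 15892.8 × 0.11 = 1748.208 J
D: 1748.208 × 0.12 = 209.78496 J
E: 209.78496 × 0.16 = 33.5655936 J
F: 33.5655936 × 0.11 = 3.692215296 J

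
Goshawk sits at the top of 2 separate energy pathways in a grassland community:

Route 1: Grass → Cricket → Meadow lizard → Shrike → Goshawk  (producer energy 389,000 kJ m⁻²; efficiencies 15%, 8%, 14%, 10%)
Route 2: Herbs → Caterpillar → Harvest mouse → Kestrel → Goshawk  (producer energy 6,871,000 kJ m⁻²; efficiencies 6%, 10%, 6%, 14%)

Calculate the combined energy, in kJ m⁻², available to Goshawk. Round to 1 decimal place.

411.7 kJ m⁻²

Route 1: 389000 × 0.15 × 0.08 × 0.14 × 0.1 = 65.352 kJ m⁻²
Route 2: 6871000 × 0.06 × 0.1 × 0.06 × 0.14 = 346.2984 kJ m⁻²
Total at Goshawk: 65.352 + 346.2984 = 411.6504 kJ m⁻²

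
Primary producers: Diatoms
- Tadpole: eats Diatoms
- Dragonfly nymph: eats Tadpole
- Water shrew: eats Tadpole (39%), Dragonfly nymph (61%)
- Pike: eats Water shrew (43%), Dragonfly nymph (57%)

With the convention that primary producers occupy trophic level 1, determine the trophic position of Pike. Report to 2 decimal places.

4.26

Tadpole: 1 + 1 = 2
Dragonfly nymph: 1 + 2 = 3
Water shrew: 1 + (0.39×2 + 0.61×3) = 3.61
Pike: 1 + (0.43×3.61 + 0.57×3) = 4.2623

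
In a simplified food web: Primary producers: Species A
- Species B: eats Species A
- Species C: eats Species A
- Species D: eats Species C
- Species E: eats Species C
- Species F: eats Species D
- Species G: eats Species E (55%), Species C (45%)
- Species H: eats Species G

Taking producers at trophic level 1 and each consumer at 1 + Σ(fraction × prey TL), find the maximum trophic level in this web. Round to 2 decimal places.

4.55

Species B: 1 + 1 = 2
Species C: 1 + 1 = 2
Species D: 1 + 2 = 3
Species E: 1 + 2 = 3
Species F: 1 + 3 = 4
Species G: 1 + (0.55×3 + 0.45×2) = 3.55
Species H: 1 + 3.55 = 4.55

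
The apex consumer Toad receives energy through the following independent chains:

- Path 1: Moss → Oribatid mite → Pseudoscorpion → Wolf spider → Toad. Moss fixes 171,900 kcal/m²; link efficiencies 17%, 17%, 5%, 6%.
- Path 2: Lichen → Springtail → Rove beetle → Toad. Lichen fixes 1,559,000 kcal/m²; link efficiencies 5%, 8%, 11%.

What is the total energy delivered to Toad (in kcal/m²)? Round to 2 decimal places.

Path 1: 171900 × 0.17 × 0.17 × 0.05 × 0.06 = 14.90373 kcal/m²
Path 2: 1559000 × 0.05 × 0.08 × 0.11 = 685.96 kcal/m²
Total at Toad: 14.90373 + 685.96 = 700.86373 kcal/m²

700.86 kcal/m²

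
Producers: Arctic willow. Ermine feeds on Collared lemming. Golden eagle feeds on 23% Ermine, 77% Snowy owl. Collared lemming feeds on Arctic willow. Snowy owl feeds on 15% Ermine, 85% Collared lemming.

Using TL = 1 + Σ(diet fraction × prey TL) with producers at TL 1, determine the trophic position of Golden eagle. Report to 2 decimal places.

4.12

Collared lemming: 1 + 1 = 2
Ermine: 1 + 2 = 3
Snowy owl: 1 + (0.15×3 + 0.85×2) = 3.15
Golden eagle: 1 + (0.23×3 + 0.77×3.15) = 4.1155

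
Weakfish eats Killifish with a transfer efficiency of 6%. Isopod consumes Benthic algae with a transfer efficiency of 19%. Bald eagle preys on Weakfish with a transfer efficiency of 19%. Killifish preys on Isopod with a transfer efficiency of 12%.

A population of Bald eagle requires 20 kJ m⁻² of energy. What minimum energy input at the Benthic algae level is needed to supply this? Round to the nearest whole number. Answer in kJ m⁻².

Cumulative transfer efficiency: 0.19 × 0.12 × 0.06 × 0.19 = 0.00025992
Benthic algae energy = 20 / 0.00025992 = 76947 kJ m⁻²

76947 kJ m⁻²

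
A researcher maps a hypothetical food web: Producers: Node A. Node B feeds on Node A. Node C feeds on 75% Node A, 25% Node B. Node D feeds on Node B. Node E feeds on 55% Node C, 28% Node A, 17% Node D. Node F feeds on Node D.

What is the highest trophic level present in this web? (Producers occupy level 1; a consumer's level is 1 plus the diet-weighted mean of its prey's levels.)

Node B: 1 + 1 = 2
Node C: 1 + (0.75×1 + 0.25×2) = 2.25
Node D: 1 + 2 = 3
Node E: 1 + (0.55×2.25 + 0.28×1 + 0.17×3) = 3.0275
Node F: 1 + 3 = 4

4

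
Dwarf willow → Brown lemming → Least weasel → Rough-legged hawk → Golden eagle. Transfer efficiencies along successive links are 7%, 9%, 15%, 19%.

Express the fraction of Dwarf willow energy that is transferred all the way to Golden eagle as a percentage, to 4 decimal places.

Product of link efficiencies: 0.07 × 0.09 × 0.15 × 0.19 = 0.00017955
As a percentage: 0.00017955 × 100 = 0.0180%

0.0180%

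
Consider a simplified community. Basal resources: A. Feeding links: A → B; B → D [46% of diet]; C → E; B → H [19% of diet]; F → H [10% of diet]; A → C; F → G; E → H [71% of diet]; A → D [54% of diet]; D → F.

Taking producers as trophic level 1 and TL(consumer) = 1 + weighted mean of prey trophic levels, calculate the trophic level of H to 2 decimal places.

3.86

B: 1 + 1 = 2
C: 1 + 1 = 2
D: 1 + (0.46×2 + 0.54×1) = 2.46
E: 1 + 2 = 3
F: 1 + 2.46 = 3.46
G: 1 + 3.46 = 4.46
H: 1 + (0.1×3.46 + 0.19×2 + 0.71×3) = 3.856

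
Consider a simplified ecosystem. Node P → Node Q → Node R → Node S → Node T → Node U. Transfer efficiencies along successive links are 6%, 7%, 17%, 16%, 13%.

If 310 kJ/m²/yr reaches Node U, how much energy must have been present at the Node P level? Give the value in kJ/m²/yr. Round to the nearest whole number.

20873734 kJ/m²/yr

Cumulative transfer efficiency: 0.06 × 0.07 × 0.17 × 0.16 × 0.13 = 0.0000148512
Node P energy = 310 / 0.0000148512 = 20873734 kJ/m²/yr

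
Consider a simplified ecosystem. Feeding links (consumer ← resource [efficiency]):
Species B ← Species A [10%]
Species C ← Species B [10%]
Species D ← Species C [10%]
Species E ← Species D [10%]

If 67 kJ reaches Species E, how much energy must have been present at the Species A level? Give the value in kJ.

Cumulative transfer efficiency: 0.1 × 0.1 × 0.1 × 0.1 = 0.0001
Species A energy = 67 / 0.0001 = 670000 kJ

670000 kJ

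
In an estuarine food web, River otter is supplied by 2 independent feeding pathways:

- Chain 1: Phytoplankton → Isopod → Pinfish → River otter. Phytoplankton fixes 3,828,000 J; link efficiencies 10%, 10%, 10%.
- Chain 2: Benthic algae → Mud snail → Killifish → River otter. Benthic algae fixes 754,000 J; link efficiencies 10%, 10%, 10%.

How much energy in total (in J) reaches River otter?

4582 J

Chain 1: 3828000 × 0.1 × 0.1 × 0.1 = 3828 J
Chain 2: 754000 × 0.1 × 0.1 × 0.1 = 754 J
Total at River otter: 3828 + 754 = 4582 J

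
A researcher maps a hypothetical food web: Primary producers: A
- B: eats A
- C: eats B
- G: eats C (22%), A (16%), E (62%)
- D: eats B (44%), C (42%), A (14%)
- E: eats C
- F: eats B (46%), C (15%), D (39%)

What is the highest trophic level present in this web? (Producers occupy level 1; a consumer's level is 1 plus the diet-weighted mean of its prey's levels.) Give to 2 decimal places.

4.30

B: 1 + 1 = 2
C: 1 + 2 = 3
D: 1 + (0.44×2 + 0.42×3 + 0.14×1) = 3.28
E: 1 + 3 = 4
F: 1 + (0.46×2 + 0.15×3 + 0.39×3.28) = 3.6492
G: 1 + (0.22×3 + 0.16×1 + 0.62×4) = 4.3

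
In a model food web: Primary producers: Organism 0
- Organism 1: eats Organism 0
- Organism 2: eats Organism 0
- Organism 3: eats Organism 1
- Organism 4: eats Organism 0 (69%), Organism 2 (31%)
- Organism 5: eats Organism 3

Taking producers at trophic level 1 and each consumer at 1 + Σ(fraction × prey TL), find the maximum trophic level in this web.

4

Organism 1: 1 + 1 = 2
Organism 2: 1 + 1 = 2
Organism 3: 1 + 2 = 3
Organism 4: 1 + (0.69×1 + 0.31×2) = 2.31
Organism 5: 1 + 3 = 4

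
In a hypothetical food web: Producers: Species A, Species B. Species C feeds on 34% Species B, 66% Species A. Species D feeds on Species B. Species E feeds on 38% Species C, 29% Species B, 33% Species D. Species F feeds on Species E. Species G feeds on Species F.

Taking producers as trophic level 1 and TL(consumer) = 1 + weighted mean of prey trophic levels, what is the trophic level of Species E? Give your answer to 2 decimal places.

Species C: 1 + (0.34×1 + 0.66×1) = 2
Species D: 1 + 1 = 2
Species E: 1 + (0.38×2 + 0.29×1 + 0.33×2) = 2.71
Species F: 1 + 2.71 = 3.71
Species G: 1 + 3.71 = 4.71

2.71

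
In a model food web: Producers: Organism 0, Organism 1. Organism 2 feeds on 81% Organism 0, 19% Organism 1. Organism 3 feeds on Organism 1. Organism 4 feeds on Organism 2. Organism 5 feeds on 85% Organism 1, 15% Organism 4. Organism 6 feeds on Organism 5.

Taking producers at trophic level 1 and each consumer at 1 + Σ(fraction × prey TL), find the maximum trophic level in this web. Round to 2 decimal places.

3.30

Organism 2: 1 + (0.81×1 + 0.19×1) = 2
Organism 3: 1 + 1 = 2
Organism 4: 1 + 2 = 3
Organism 5: 1 + (0.85×1 + 0.15×3) = 2.3
Organism 6: 1 + 2.3 = 3.3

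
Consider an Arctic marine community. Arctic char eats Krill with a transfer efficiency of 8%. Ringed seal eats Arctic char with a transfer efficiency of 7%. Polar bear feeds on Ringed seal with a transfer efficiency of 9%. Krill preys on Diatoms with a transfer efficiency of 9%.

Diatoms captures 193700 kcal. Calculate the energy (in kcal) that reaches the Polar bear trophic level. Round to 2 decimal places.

Krill: 193700 × 0.09 = 17433 kcal
Arctic char: 17433 × 0.08 = 1394.64 kcal
Ringed seal: 1394.64 × 0.07 = 97.6248 kcal
Polar bear: 97.6248 × 0.09 = 8.786232 kcal

8.79 kcal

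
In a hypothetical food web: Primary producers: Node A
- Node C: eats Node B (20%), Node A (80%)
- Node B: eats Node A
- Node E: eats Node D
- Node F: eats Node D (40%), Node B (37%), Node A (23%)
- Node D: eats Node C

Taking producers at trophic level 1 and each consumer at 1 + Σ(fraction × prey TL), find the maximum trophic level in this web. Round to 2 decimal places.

Node B: 1 + 1 = 2
Node C: 1 + (0.2×2 + 0.8×1) = 2.2
Node D: 1 + 2.2 = 3.2
Node E: 1 + 3.2 = 4.2
Node F: 1 + (0.4×3.2 + 0.37×2 + 0.23×1) = 3.25

4.20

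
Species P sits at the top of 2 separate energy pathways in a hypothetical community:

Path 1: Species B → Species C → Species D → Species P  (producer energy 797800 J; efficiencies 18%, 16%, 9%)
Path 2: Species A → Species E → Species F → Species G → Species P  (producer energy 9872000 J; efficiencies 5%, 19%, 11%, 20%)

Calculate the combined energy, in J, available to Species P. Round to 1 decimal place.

4131.1 J

Path 1: 797800 × 0.18 × 0.16 × 0.09 = 2067.8976 J
Path 2: 9872000 × 0.05 × 0.19 × 0.11 × 0.2 = 2063.248 J
Total at Species P: 2067.8976 + 2063.248 = 4131.1456 J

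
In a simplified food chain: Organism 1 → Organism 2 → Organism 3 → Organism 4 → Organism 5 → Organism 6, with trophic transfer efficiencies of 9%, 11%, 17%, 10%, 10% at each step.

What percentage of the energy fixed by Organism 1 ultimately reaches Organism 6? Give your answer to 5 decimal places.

0.00168%

Product of link efficiencies: 0.09 × 0.11 × 0.17 × 0.1 × 0.1 = 0.00001683
As a percentage: 0.00001683 × 100 = 0.00168%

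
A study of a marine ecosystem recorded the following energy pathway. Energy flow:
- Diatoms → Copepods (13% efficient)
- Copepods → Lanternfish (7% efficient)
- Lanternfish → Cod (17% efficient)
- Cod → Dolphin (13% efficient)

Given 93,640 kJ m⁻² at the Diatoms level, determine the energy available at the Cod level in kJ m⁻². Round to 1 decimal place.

144.9 kJ m⁻²

Copepods: 93640 × 0.13 = 12173.2 kJ m⁻²
Lanternfish: 12173.2 × 0.07 = 852.124 kJ m⁻²
Cod: 852.124 × 0.17 = 144.86108 kJ m⁻²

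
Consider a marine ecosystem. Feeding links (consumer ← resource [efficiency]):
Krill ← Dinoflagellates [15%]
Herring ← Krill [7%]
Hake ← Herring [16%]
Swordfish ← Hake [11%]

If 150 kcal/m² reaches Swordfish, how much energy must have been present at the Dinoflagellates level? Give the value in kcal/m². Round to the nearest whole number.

Cumulative transfer efficiency: 0.15 × 0.07 × 0.16 × 0.11 = 0.0001848
Dinoflagellates energy = 150 / 0.0001848 = 811688 kcal/m²

811688 kcal/m²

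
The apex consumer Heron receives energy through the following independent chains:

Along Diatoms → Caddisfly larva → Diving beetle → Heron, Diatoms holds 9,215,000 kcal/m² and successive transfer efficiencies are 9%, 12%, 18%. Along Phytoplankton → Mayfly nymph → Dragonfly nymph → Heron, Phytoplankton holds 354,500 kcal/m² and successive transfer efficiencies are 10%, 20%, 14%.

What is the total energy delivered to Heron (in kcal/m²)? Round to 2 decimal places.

Via Diatoms: 9215000 × 0.09 × 0.12 × 0.18 = 17913.96 kcal/m²
Via Phytoplankton: 354500 × 0.1 × 0.2 × 0.14 = 992.6 kcal/m²
Total at Heron: 17913.96 + 992.6 = 18906.56 kcal/m²

18906.56 kcal/m²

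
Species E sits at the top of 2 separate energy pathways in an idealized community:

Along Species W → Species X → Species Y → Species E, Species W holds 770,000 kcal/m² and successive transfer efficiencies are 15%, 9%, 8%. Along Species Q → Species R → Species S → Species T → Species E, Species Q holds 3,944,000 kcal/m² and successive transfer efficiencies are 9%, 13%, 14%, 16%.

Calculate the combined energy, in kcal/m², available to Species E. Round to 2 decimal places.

1865.24 kcal/m²

Via Species W: 770000 × 0.15 × 0.09 × 0.08 = 831.6 kcal/m²
Via Species Q: 3944000 × 0.09 × 0.13 × 0.14 × 0.16 = 1033.64352 kcal/m²
Total at Species E: 831.6 + 1033.64352 = 1865.24352 kcal/m²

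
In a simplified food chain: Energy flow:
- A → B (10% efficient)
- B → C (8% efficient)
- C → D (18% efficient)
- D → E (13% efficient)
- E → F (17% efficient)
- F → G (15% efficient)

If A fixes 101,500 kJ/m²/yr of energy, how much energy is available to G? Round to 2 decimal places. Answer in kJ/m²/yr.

0.48 kJ/m²/yr

B: 101500 × 0.1 = 10150 kJ/m²/yr
C: 10150 × 0.08 = 812 kJ/m²/yr
D: 812 × 0.18 = 146.16 kJ/m²/yr
E: 146.16 × 0.13 = 19.0008 kJ/m²/yr
F: 19.0008 × 0.17 = 3.230136 kJ/m²/yr
G: 3.230136 × 0.15 = 0.4845204 kJ/m²/yr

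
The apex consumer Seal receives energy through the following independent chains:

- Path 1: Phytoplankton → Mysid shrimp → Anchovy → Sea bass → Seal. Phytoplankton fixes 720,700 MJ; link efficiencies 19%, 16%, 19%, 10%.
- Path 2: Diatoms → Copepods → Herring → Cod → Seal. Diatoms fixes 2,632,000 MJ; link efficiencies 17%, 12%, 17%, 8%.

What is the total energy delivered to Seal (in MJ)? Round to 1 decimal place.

1146.5 MJ

Path 1: 720700 × 0.19 × 0.16 × 0.19 × 0.1 = 416.27632 MJ
Path 2: 2632000 × 0.17 × 0.12 × 0.17 × 0.08 = 730.22208 MJ
Total at Seal: 416.27632 + 730.22208 = 1146.4984 MJ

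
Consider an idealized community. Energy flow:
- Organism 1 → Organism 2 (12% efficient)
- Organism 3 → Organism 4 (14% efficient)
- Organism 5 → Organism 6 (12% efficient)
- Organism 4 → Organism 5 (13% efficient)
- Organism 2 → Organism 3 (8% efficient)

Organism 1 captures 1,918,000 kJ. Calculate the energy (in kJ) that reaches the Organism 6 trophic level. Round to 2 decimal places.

Organism 2: 1918000 × 0.12 = 230160 kJ
Organism 3: 230160 × 0.08 = 18412.8 kJ
Organism 4: 18412.8 × 0.14 = 2577.792 kJ
Organism 5: 2577.792 × 0.13 = 335.11296 kJ
Organism 6: 335.11296 × 0.12 = 40.2135552 kJ

40.21 kJ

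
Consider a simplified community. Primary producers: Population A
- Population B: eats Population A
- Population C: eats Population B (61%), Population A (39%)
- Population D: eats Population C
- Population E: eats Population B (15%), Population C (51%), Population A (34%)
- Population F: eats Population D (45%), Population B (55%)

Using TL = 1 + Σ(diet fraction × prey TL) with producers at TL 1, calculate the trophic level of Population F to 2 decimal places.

3.72

Population B: 1 + 1 = 2
Population C: 1 + (0.61×2 + 0.39×1) = 2.61
Population D: 1 + 2.61 = 3.61
Population E: 1 + (0.15×2 + 0.51×2.61 + 0.34×1) = 2.9711
Population F: 1 + (0.45×3.61 + 0.55×2) = 3.7245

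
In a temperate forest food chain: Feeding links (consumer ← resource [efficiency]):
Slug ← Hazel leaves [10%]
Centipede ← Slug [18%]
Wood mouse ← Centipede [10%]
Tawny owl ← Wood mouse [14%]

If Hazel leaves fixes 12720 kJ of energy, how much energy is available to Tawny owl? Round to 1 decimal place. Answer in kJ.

3.2 kJ

Slug: 12720 × 0.1 = 1272 kJ
Centipede: 1272 × 0.18 = 228.96 kJ
Wood mouse: 228.96 × 0.1 = 22.896 kJ
Tawny owl: 22.896 × 0.14 = 3.20544 kJ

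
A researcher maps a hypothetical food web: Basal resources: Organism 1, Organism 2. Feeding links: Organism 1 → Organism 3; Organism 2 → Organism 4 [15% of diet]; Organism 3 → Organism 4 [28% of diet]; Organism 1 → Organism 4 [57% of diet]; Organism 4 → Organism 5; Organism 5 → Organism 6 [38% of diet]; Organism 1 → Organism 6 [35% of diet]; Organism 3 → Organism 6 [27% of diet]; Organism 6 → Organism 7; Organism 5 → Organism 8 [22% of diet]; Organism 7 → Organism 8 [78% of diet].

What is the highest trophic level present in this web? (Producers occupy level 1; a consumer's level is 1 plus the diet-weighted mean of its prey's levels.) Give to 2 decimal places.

4.95

Organism 3: 1 + 1 = 2
Organism 4: 1 + (0.15×1 + 0.28×2 + 0.57×1) = 2.28
Organism 5: 1 + 2.28 = 3.28
Organism 6: 1 + (0.38×3.28 + 0.35×1 + 0.27×2) = 3.1364
Organism 7: 1 + 3.1364 = 4.1364
Organism 8: 1 + (0.22×3.28 + 0.78×4.1364) = 4.947992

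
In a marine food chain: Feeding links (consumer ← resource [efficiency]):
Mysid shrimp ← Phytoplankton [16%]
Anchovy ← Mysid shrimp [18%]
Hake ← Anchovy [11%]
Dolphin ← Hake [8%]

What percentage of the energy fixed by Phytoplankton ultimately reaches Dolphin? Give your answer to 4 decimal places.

Product of link efficiencies: 0.16 × 0.18 × 0.11 × 0.08 = 0.00025344
As a percentage: 0.00025344 × 100 = 0.0253%

0.0253%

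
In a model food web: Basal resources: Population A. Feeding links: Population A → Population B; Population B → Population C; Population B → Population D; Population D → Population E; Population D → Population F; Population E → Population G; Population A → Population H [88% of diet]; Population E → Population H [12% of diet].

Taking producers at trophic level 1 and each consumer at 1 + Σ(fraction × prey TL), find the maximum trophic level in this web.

Population B: 1 + 1 = 2
Population C: 1 + 2 = 3
Population D: 1 + 2 = 3
Population E: 1 + 3 = 4
Population F: 1 + 3 = 4
Population G: 1 + 4 = 5
Population H: 1 + (0.88×1 + 0.12×4) = 2.36

5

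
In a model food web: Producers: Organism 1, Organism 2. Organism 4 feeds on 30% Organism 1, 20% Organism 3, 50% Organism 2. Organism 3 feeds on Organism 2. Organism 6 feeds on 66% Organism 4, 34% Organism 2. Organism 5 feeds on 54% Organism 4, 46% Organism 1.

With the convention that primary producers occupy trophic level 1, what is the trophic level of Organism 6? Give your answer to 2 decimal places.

Organism 3: 1 + 1 = 2
Organism 4: 1 + (0.3×1 + 0.2×2 + 0.5×1) = 2.2
Organism 5: 1 + (0.54×2.2 + 0.46×1) = 2.648
Organism 6: 1 + (0.66×2.2 + 0.34×1) = 2.792

2.79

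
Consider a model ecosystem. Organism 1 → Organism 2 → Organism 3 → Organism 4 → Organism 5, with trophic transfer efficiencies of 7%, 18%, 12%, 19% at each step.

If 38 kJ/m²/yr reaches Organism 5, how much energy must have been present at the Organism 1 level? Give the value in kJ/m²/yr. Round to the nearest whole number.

Cumulative transfer efficiency: 0.07 × 0.18 × 0.12 × 0.19 = 0.00028728
Organism 1 energy = 38 / 0.00028728 = 132275 kJ/m²/yr

132275 kJ/m²/yr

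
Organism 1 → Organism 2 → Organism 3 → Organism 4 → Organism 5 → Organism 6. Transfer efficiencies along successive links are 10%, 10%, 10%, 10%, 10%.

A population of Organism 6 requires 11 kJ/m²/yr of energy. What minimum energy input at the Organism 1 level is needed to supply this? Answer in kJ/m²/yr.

Cumulative transfer efficiency: 0.1 × 0.1 × 0.1 × 0.1 × 0.1 = 0.00001
Organism 1 energy = 11 / 0.00001 = 1100000 kJ/m²/yr

1100000 kJ/m²/yr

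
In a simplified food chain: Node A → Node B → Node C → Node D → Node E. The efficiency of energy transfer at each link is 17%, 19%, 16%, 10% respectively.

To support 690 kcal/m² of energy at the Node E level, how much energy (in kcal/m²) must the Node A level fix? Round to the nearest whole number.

1335139 kcal/m²

Cumulative transfer efficiency: 0.17 × 0.19 × 0.16 × 0.1 = 0.0005168
Node A energy = 690 / 0.0005168 = 1335139 kcal/m²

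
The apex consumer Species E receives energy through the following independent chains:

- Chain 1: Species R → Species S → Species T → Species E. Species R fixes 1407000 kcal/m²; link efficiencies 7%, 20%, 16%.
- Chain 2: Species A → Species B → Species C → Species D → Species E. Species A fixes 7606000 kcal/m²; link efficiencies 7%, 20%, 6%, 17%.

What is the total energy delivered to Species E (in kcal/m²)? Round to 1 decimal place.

4237.8 kcal/m²

Chain 1: 1407000 × 0.07 × 0.2 × 0.16 = 3151.68 kcal/m²
Chain 2: 7606000 × 0.07 × 0.2 × 0.06 × 0.17 = 1086.1368 kcal/m²
Total at Species E: 3151.68 + 1086.1368 = 4237.8168 kcal/m²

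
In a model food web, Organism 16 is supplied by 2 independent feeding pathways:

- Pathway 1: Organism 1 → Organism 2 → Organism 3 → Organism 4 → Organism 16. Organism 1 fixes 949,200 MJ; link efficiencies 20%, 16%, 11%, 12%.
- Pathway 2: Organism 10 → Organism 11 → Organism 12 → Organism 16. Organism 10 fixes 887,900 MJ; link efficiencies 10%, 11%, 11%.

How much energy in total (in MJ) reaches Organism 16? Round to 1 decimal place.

Pathway 1: 949200 × 0.2 × 0.16 × 0.11 × 0.12 = 400.94208 MJ
Pathway 2: 887900 × 0.1 × 0.11 × 0.11 = 1074.359 MJ
Total at Organism 16: 400.94208 + 1074.359 = 1475.30108 MJ

1475.3 MJ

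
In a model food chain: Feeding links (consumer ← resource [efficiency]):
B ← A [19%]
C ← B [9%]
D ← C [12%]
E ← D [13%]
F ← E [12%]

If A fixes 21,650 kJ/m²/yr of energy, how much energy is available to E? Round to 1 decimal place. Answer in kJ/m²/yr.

5.8 kJ/m²/yr

B: 21650 × 0.19 = 4113.5 kJ/m²/yr
C: 4113.5 × 0.09 = 370.215 kJ/m²/yr
D: 370.215 × 0.12 = 44.4258 kJ/m²/yr
E: 44.4258 × 0.13 = 5.775354 kJ/m²/yr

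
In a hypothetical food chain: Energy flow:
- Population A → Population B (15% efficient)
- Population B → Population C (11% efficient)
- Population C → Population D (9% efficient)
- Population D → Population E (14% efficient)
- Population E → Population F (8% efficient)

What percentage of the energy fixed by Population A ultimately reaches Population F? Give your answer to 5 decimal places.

0.00166%

Product of link efficiencies: 0.15 × 0.11 × 0.09 × 0.14 × 0.08 = 0.000016632
As a percentage: 0.000016632 × 100 = 0.00166%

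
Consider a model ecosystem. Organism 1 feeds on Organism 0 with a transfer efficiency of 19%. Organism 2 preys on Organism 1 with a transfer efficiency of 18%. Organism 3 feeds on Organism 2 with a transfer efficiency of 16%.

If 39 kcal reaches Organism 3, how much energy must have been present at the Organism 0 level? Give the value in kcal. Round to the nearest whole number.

7127 kcal

Cumulative transfer efficiency: 0.19 × 0.18 × 0.16 = 0.005472
Organism 0 energy = 39 / 0.005472 = 7127 kcal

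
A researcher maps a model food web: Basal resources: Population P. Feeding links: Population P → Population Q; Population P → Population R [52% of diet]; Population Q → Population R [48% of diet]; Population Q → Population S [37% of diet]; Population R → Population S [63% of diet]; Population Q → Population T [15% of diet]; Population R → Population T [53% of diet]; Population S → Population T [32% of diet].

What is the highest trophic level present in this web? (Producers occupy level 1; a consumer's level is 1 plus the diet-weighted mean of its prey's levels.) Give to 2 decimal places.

Population Q: 1 + 1 = 2
Population R: 1 + (0.52×1 + 0.48×2) = 2.48
Population S: 1 + (0.37×2 + 0.63×2.48) = 3.3024
Population T: 1 + (0.15×2 + 0.53×2.48 + 0.32×3.3024) = 3.671168

3.67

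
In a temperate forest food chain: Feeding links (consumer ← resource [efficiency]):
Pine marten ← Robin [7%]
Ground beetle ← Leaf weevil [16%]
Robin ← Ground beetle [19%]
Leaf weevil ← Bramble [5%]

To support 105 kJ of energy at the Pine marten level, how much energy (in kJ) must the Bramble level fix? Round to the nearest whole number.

986842 kJ

Cumulative transfer efficiency: 0.05 × 0.16 × 0.19 × 0.07 = 0.0001064
Bramble energy = 105 / 0.0001064 = 986842 kJ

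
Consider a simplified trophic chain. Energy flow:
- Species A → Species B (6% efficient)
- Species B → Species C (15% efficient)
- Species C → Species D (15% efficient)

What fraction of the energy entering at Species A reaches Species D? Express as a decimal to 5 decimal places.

Product of link efficiencies: 0.06 × 0.15 × 0.15 = 0.00135

0.00135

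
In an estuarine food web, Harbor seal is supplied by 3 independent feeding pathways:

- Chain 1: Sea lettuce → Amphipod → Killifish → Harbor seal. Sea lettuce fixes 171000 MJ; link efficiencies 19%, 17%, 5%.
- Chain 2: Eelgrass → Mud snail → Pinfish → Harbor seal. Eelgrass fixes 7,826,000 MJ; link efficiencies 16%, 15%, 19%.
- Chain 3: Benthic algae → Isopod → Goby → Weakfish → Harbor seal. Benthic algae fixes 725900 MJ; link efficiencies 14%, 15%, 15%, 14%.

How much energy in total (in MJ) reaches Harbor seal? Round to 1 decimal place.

36282.8 MJ

Chain 1: 171000 × 0.19 × 0.17 × 0.05 = 276.165 MJ
Chain 2: 7826000 × 0.16 × 0.15 × 0.19 = 35686.56 MJ
Chain 3: 725900 × 0.14 × 0.15 × 0.15 × 0.14 = 320.1219 MJ
Total at Harbor seal: 276.165 + 35686.56 + 320.1219 = 36282.8469 MJ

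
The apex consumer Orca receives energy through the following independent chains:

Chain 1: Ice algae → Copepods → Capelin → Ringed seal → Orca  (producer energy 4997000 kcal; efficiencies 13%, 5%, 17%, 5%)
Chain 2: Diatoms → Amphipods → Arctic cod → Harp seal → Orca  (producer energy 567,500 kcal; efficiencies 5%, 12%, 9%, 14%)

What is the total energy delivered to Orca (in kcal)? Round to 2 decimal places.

318.99 kcal

Chain 1: 4997000 × 0.13 × 0.05 × 0.17 × 0.05 = 276.08425 kcal
Chain 2: 567500 × 0.05 × 0.12 × 0.09 × 0.14 = 42.903 kcal
Total at Orca: 276.08425 + 42.903 = 318.98725 kcal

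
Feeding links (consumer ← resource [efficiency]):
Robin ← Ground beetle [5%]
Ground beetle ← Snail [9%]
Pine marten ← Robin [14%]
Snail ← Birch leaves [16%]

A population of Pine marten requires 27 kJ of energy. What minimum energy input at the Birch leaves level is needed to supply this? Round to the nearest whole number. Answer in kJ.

267857 kJ

Cumulative transfer efficiency: 0.16 × 0.09 × 0.05 × 0.14 = 0.0001008
Birch leaves energy = 27 / 0.0001008 = 267857 kJ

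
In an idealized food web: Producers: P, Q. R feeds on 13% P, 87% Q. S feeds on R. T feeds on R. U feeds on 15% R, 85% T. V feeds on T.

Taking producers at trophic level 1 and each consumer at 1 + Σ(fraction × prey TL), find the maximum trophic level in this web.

R: 1 + (0.13×1 + 0.87×1) = 2
S: 1 + 2 = 3
T: 1 + 2 = 3
U: 1 + (0.15×2 + 0.85×3) = 3.85
V: 1 + 3 = 4

4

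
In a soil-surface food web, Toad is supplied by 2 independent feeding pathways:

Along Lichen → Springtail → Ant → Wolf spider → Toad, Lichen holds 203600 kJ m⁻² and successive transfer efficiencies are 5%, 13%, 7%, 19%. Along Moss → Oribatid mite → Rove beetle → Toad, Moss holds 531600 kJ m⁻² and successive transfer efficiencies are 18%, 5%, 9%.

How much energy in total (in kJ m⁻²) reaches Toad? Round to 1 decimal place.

Via Lichen: 203600 × 0.05 × 0.13 × 0.07 × 0.19 = 17.60122 kJ m⁻²
Via Moss: 531600 × 0.18 × 0.05 × 0.09 = 430.596 kJ m⁻²
Total at Toad: 17.60122 + 430.596 = 448.19722 kJ m⁻²

448.2 kJ m⁻²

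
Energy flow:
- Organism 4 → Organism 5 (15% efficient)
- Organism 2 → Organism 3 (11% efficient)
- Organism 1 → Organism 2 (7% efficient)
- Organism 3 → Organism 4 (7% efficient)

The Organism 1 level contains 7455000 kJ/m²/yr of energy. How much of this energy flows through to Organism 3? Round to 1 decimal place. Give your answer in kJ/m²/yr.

57403.5 kJ/m²/yr

Organism 2: 7455000 × 0.07 = 521850 kJ/m²/yr
Organism 3: 521850 × 0.11 = 57403.5 kJ/m²/yr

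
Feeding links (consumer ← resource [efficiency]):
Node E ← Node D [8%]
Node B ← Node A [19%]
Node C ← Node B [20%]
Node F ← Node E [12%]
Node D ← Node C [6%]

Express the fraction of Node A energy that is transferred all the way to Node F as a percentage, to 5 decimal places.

Product of link efficiencies: 0.19 × 0.2 × 0.06 × 0.08 × 0.12 = 0.000021888
As a percentage: 0.000021888 × 100 = 0.00219%

0.00219%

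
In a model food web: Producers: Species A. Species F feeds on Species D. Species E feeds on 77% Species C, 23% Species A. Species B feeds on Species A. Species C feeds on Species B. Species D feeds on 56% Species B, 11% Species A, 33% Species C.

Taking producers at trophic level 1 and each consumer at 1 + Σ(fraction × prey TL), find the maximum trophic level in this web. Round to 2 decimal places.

4.22

Species B: 1 + 1 = 2
Species C: 1 + 2 = 3
Species D: 1 + (0.56×2 + 0.11×1 + 0.33×3) = 3.22
Species E: 1 + (0.77×3 + 0.23×1) = 3.54
Species F: 1 + 3.22 = 4.22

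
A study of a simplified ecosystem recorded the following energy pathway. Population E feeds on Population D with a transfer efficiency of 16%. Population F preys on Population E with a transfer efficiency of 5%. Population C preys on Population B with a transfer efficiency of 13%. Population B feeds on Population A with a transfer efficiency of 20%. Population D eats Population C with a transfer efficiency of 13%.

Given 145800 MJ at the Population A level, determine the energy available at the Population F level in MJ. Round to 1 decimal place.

3.9 MJ

Population B: 145800 × 0.2 = 29160 MJ
Population C: 29160 × 0.13 = 3790.8 MJ
Population D: 3790.8 × 0.13 = 492.804 MJ
Population E: 492.804 × 0.16 = 78.84864 MJ
Population F: 78.84864 × 0.05 = 3.942432 MJ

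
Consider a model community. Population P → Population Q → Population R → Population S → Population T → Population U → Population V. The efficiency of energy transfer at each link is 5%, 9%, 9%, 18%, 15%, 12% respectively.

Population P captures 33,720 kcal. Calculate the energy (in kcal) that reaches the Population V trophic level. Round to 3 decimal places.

0.044 kcal

Population Q: 33720 × 0.05 = 1686 kcal
Population R: 1686 × 0.09 = 151.74 kcal
Population S: 151.74 × 0.09 = 13.6566 kcal
Population T: 13.6566 × 0.18 = 2.458188 kcal
Population U: 2.458188 × 0.15 = 0.3687282 kcal
Population V: 0.3687282 × 0.12 = 0.044247384 kcal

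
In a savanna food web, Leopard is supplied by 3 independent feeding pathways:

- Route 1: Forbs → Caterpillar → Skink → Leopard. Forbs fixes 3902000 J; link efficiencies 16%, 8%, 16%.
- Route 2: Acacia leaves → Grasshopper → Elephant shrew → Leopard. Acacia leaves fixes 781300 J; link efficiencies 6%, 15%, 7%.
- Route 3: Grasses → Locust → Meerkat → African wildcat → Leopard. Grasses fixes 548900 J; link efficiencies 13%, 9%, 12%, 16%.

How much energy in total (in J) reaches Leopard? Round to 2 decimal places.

8606.82 J

Route 1: 3902000 × 0.16 × 0.08 × 0.16 = 7991.296 J
Route 2: 781300 × 0.06 × 0.15 × 0.07 = 492.219 J
Route 3: 548900 × 0.13 × 0.09 × 0.12 × 0.16 = 123.304896 J
Total at Leopard: 7991.296 + 492.219 + 123.304896 = 8606.819896 J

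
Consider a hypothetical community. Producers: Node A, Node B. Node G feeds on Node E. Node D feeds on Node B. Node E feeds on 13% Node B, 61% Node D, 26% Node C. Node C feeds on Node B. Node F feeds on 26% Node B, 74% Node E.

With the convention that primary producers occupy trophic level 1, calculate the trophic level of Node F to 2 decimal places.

3.38

Node C: 1 + 1 = 2
Node D: 1 + 1 = 2
Node E: 1 + (0.13×1 + 0.61×2 + 0.26×2) = 2.87
Node F: 1 + (0.26×1 + 0.74×2.87) = 3.3838
Node G: 1 + 2.87 = 3.87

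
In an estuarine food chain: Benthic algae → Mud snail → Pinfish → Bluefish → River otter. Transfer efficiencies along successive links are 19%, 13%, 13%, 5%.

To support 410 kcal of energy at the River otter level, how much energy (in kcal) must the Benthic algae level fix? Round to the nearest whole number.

2553722 kcal

Cumulative transfer efficiency: 0.19 × 0.13 × 0.13 × 0.05 = 0.00016055
Benthic algae energy = 410 / 0.00016055 = 2553722 kcal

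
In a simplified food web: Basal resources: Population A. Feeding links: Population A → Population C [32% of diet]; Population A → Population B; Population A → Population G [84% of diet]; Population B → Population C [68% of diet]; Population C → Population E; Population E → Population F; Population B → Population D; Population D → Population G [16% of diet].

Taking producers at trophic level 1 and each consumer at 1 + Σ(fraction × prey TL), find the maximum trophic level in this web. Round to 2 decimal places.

Population B: 1 + 1 = 2
Population C: 1 + (0.32×1 + 0.68×2) = 2.68
Population D: 1 + 2 = 3
Population E: 1 + 2.68 = 3.68
Population F: 1 + 3.68 = 4.68
Population G: 1 + (0.16×3 + 0.84×1) = 2.32

4.68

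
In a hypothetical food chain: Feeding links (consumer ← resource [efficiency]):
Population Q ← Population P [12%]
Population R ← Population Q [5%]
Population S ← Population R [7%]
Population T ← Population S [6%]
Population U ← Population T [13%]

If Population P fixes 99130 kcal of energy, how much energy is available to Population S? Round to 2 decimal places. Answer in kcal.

Population Q: 99130 × 0.12 = 11895.6 kcal
Population R: 11895.6 × 0.05 = 594.78 kcal
Population S: 594.78 × 0.07 = 41.6346 kcal

41.63 kcal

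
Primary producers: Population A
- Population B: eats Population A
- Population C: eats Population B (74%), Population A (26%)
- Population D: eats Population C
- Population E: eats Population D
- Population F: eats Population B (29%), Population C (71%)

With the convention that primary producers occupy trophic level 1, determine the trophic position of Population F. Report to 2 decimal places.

3.53

Population B: 1 + 1 = 2
Population C: 1 + (0.74×2 + 0.26×1) = 2.74
Population D: 1 + 2.74 = 3.74
Population E: 1 + 3.74 = 4.74
Population F: 1 + (0.29×2 + 0.71×2.74) = 3.5254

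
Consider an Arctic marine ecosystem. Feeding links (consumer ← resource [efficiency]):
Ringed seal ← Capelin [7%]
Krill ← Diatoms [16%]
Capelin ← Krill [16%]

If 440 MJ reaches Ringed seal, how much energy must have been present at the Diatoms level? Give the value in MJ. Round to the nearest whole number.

Cumulative transfer efficiency: 0.16 × 0.16 × 0.07 = 0.001792
Diatoms energy = 440 / 0.001792 = 245536 MJ

245536 MJ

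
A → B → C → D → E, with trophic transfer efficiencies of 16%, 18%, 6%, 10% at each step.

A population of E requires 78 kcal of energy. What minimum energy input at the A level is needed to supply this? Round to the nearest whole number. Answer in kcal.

451389 kcal

Cumulative transfer efficiency: 0.16 × 0.18 × 0.06 × 0.1 = 0.0001728
A energy = 78 / 0.0001728 = 451389 kcal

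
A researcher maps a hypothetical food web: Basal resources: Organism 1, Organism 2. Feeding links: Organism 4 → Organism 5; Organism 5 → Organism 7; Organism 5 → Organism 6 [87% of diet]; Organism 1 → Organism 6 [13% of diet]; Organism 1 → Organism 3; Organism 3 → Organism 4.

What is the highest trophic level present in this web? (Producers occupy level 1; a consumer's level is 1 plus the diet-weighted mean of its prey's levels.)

5

Organism 3: 1 + 1 = 2
Organism 4: 1 + 2 = 3
Organism 5: 1 + 3 = 4
Organism 6: 1 + (0.87×4 + 0.13×1) = 4.61
Organism 7: 1 + 4 = 5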